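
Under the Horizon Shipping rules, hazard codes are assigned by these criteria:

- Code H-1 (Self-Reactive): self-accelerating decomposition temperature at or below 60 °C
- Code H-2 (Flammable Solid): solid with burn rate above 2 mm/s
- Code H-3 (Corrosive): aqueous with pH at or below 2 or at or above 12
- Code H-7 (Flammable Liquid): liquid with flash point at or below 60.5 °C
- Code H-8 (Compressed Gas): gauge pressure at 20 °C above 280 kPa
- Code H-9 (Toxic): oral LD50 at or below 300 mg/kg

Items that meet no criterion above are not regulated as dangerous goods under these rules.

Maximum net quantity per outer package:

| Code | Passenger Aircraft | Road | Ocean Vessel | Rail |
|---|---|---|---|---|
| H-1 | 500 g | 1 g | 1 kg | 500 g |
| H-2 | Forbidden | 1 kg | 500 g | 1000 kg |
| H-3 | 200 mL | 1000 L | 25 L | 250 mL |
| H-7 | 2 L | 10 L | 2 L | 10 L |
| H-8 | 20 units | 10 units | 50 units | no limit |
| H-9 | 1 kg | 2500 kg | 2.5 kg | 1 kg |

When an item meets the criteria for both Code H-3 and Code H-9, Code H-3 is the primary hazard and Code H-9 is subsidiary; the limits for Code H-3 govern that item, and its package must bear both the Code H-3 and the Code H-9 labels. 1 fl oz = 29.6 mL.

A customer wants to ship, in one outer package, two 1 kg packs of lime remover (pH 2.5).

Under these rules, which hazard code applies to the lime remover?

pH 2.5 is between 2 and 12, so Code H-3 does not apply.
No criterion is met, so the item is not regulated.

Not regulated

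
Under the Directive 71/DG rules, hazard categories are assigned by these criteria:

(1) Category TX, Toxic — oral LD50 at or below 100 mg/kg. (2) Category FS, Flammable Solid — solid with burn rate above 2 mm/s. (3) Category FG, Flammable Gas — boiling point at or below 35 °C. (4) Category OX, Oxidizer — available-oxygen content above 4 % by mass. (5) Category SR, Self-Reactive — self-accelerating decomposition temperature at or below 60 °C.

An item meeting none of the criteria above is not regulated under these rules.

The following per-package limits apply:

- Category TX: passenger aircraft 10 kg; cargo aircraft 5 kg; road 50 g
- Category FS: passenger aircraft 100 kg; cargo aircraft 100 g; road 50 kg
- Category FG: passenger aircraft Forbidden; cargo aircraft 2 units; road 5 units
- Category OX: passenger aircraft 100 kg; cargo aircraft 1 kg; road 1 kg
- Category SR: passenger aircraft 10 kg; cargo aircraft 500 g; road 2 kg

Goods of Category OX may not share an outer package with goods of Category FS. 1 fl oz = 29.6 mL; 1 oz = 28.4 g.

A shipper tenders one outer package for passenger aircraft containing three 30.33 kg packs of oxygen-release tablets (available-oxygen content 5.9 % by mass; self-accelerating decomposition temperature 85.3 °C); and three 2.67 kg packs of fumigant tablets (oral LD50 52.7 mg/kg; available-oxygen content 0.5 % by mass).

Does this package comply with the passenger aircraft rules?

With available-oxygen content 5.9 % by mass (> 4 % by mass), the oxygen-release tablets fall in Category OX.
With oral LD50 52.7 mg/kg (≤ 100 mg/kg), the fumigant tablets fall in Category TX.
Category OX quantity: three 30.33 kg packs = 90.99 kg.
90.99 kg ≤ 100 kg (passenger aircraft limit, Category OX) — within limit.
Category TX quantity: three 2.67 kg packs = 8.01 kg.
8.01 kg is within the passenger aircraft limit of 10 kg for Category TX.
The segregation rule (Category OX with Category FS) does not apply to Category OX with Category TX.
Every hazard category is within its passenger aircraft limit and no segregation rule is violated.

Yes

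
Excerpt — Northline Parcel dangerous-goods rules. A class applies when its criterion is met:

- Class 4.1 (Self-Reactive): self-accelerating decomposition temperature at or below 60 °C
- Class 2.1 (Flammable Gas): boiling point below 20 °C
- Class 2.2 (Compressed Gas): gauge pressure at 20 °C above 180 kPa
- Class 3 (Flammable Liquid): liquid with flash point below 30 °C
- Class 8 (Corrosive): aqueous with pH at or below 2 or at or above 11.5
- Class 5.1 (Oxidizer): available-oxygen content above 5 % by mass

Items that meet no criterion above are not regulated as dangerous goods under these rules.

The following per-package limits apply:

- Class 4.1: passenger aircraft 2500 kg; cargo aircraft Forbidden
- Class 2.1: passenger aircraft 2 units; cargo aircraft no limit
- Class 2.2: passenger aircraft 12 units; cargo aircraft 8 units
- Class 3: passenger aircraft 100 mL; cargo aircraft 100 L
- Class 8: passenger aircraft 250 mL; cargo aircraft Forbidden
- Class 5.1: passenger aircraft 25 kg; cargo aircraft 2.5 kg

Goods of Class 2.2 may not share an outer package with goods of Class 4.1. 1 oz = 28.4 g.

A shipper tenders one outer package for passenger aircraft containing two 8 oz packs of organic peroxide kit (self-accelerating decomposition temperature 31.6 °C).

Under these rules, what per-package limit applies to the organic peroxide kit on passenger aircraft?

With self-accelerating decomposition temperature 31.6 °C (≤ 60 °C), the organic peroxide kit falls in Class 4.1.
The passenger aircraft limit for Class 4.1 is 2500 kg.

2500 kg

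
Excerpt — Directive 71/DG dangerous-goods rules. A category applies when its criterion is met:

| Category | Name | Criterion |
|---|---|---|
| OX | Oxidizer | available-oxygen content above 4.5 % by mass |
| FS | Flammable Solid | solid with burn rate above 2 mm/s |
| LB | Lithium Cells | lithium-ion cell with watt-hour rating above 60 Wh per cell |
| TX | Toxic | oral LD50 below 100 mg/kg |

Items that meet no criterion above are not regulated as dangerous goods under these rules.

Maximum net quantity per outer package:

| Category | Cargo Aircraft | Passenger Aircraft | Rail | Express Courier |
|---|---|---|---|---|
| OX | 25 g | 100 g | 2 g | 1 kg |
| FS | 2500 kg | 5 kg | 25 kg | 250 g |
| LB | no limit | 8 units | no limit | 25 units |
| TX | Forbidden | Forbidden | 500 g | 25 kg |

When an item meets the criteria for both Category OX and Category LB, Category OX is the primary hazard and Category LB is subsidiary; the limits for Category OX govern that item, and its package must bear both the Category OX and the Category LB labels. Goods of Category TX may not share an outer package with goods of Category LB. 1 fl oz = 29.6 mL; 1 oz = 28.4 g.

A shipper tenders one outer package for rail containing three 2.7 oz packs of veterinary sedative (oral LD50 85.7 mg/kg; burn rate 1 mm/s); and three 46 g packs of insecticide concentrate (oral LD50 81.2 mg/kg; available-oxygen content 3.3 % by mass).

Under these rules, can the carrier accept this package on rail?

The veterinary sedative has oral LD50 85.7 mg/kg, which is < 100 mg/kg, so it is Category TX (Toxic).
With oral LD50 81.2 mg/kg (< 100 mg/kg), the insecticide concentrate falls in Category TX.
Category TX net quantity: (three 2.7 oz packs = 230.04 g) + (three 46 g packs = 138 g) = 368.04 g.
That is within the Category TX rail limit of 500 g.

Yes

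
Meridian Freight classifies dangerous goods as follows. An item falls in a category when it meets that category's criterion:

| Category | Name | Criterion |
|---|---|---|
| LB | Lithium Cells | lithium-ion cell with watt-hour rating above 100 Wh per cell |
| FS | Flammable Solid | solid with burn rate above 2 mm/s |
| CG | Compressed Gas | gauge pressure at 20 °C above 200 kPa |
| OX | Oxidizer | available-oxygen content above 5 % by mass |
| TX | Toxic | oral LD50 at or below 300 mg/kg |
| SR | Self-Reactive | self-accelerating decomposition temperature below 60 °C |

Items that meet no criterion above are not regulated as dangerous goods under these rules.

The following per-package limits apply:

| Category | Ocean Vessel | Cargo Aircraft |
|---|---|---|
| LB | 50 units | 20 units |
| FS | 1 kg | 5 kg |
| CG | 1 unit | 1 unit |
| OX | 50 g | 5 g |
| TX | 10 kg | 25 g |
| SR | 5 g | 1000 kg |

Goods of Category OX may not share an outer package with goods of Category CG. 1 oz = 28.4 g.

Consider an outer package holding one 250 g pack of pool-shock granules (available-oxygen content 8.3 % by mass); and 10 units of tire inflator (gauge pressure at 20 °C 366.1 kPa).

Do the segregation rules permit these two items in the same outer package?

The pool-shock granules have available-oxygen content 8.3 % by mass, which is > 5 % by mass, so they are Category OX (Oxidizer).
Gauge pressure at 20 °C 366.1 kPa meets the Category CG criterion (Compressed Gas), so the tire inflator is Category CG.
Category OX and Category CG may not share an outer package.

No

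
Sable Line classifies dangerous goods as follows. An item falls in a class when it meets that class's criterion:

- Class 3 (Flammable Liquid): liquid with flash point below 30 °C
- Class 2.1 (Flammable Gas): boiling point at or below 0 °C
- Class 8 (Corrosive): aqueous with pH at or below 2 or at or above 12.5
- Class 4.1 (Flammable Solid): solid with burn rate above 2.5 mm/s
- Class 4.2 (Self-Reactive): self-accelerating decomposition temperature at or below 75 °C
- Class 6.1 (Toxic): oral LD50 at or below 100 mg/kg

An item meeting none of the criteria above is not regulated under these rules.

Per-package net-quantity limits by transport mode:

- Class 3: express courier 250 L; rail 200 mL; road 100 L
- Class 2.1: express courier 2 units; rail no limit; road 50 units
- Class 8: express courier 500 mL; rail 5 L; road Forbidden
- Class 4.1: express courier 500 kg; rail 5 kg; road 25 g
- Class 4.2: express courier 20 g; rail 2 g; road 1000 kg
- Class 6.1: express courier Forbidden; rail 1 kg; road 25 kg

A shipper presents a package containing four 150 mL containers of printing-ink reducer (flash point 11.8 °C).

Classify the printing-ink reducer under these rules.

Class 3

With flash point 11.8 °C (< 30 °C), the printing-ink reducer falls in Class 3.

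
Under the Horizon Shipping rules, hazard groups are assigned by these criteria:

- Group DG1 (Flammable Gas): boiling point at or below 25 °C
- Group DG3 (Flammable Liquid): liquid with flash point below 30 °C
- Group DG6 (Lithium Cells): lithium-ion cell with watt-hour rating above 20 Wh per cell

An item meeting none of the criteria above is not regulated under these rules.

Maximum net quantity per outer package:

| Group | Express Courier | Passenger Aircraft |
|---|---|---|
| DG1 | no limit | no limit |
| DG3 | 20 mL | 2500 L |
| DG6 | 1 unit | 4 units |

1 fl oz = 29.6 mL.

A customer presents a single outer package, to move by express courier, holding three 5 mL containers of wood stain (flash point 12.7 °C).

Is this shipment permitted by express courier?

The wood stain has flash point 12.7 °C, which is < 30 °C, so it is Group DG3 (Flammable Liquid).
Group DG3 quantity: three 5 mL containers = 15 mL.
That is within the Group DG3 express courier limit of 20 mL.

Yes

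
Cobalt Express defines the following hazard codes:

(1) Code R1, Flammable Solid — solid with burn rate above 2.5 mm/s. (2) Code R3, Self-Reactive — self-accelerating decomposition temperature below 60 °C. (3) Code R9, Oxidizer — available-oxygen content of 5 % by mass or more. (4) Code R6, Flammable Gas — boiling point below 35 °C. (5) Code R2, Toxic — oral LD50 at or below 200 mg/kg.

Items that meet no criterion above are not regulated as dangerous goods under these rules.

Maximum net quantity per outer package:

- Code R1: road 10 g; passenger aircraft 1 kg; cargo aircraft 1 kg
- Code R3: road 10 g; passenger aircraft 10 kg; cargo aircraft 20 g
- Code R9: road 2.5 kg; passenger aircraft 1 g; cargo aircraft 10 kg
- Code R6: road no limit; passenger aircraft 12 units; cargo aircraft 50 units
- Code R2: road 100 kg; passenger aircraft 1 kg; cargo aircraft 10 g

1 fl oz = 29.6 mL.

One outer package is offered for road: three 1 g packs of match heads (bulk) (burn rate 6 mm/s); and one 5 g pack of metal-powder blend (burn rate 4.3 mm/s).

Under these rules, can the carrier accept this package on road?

Yes

The match heads (bulk) have burn rate 6 mm/s, which is > 2.5 mm/s, so they are Code R1 (Flammable Solid).
Metal-powder blend: burn rate 4.3 mm/s > 2.5 mm/s → Code R1 (Flammable Solid).
Total Code R1: (three 1 g packs = 3 g) + 5 g = 8 g.
8 g is within the road limit of 10 g for Code R1.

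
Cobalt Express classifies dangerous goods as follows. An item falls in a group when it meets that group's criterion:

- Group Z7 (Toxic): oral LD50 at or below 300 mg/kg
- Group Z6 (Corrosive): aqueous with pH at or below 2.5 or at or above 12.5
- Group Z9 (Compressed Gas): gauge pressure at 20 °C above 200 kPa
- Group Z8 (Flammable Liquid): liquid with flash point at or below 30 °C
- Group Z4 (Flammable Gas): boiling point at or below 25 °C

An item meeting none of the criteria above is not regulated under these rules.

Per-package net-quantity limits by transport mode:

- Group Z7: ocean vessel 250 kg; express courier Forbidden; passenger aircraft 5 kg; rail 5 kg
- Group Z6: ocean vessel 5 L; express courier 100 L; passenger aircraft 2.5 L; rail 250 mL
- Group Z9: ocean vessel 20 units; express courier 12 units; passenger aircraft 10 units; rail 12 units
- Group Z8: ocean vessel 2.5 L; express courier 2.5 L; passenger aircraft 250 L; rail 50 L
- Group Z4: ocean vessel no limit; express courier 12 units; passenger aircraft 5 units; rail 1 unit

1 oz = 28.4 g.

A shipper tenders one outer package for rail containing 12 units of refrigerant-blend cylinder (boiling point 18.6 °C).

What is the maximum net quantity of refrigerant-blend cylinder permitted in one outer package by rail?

Boiling point 18.6 °C meets the Group Z4 criterion (Flammable Gas), so the refrigerant-blend cylinder is Group Z4.
The rail limit for Group Z4 is 1 unit.

1 unit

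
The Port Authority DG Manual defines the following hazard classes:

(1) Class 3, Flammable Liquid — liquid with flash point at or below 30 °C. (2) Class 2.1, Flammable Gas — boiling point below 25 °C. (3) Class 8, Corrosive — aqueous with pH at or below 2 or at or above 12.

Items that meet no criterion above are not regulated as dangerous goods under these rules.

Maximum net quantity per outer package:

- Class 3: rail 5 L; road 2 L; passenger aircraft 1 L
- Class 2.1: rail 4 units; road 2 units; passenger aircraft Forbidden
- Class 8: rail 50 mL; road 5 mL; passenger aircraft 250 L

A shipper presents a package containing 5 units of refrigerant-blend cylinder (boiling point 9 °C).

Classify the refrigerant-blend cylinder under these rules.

Boiling point 9 °C meets the Class 2.1 criterion (Flammable Gas), so the refrigerant-blend cylinder is Class 2.1.

Class 2.1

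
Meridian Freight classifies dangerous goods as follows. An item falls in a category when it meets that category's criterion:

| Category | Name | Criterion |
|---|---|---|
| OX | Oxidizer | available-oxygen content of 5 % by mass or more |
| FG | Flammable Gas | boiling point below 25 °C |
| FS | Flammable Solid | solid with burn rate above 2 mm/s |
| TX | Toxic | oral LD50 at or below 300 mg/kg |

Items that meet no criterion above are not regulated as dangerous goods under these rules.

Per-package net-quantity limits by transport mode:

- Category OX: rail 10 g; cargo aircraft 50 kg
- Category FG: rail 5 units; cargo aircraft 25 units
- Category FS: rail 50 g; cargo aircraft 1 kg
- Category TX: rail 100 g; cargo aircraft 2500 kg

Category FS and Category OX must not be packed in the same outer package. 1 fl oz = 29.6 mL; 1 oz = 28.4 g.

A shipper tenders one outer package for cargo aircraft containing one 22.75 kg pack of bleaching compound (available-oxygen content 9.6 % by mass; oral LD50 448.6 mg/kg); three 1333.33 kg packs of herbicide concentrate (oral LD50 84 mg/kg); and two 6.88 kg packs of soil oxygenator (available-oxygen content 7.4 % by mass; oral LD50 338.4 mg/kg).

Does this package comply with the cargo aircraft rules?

Available-oxygen content 9.6 % by mass meets the Category OX criterion (Oxidizer), so the bleaching compound is Category OX.
With oral LD50 84 mg/kg (≤ 300 mg/kg), the herbicide concentrate falls in Category TX.
With available-oxygen content 7.4 % by mass (≥ 5 % by mass), the soil oxygenator falls in Category OX.
Total Category OX: 22.75 kg + (two 6.88 kg packs = 13.76 kg) = 36.51 kg.
36.51 kg is within the cargo aircraft limit of 50 kg for Category OX.
Category TX quantity: three 1333.33 kg packs = 3999.99 kg.
3999.99 kg exceeds the cargo aircraft limit of 2500 kg for Category TX.
The segregation rule (Category FS with Category OX) does not apply to Category OX with Category TX.

No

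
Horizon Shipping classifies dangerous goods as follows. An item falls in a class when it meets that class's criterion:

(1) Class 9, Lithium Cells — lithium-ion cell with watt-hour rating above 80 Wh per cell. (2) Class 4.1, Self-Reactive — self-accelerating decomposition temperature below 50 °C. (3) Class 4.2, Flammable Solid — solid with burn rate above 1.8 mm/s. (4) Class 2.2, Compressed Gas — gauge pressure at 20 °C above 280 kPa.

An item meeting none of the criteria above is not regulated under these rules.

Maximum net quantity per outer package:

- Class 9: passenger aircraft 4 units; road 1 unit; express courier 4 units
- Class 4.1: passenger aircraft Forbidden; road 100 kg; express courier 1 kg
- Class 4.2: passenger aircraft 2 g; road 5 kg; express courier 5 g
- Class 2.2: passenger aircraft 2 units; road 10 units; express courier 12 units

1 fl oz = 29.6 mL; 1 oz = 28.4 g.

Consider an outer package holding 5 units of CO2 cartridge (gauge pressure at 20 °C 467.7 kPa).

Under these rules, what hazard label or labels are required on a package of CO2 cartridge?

Class 2.2

Gauge pressure at 20 °C 467.7 kPa meets the Class 2.2 criterion (Compressed Gas), so the CO2 cartridge is Class 2.2.
Only the Class 2.2 label is required.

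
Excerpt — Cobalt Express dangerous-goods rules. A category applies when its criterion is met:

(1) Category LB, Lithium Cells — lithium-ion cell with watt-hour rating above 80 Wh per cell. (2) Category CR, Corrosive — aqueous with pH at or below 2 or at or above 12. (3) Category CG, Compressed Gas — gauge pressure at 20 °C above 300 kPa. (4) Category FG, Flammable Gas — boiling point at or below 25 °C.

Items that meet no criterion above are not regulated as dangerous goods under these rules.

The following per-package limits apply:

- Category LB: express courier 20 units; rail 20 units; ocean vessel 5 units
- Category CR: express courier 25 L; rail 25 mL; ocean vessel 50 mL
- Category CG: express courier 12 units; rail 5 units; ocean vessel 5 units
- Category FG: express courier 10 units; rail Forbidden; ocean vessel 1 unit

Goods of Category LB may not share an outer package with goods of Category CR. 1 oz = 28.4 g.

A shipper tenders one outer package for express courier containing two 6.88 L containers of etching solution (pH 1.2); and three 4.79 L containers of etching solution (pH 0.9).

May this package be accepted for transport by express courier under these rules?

No

The etching solution has pH 1.2, which is ≤ 2, so it is Category CR (Corrosive).
The etching solution has pH 0.9, which is ≤ 2, so it is Category CR (Corrosive).
Category CR net quantity: (two 6.88 L containers = 13.76 L) + (three 4.79 L containers = 14.37 L) = 28.13 L.
28.13 L > 25 L (express courier limit, Category CR) — over the limit.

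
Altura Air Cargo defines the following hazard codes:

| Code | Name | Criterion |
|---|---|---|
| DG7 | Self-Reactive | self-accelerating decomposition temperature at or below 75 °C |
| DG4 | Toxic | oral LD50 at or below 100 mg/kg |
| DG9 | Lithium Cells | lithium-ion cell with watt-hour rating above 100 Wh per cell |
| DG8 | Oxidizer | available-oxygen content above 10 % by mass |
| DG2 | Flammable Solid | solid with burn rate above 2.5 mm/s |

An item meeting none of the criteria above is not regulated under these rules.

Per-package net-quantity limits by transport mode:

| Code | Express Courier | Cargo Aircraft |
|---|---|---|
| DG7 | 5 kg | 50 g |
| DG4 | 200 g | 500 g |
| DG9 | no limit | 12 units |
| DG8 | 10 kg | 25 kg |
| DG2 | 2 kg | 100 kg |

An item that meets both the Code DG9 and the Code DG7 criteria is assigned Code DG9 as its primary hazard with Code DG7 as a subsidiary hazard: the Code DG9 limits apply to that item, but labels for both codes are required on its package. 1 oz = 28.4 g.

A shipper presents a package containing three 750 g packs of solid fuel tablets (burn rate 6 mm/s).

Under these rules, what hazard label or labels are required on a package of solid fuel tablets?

Code DG2

Solid fuel tablets: burn rate 6 mm/s > 2.5 mm/s → Code DG2 (Flammable Solid).
Only the Code DG2 label is required.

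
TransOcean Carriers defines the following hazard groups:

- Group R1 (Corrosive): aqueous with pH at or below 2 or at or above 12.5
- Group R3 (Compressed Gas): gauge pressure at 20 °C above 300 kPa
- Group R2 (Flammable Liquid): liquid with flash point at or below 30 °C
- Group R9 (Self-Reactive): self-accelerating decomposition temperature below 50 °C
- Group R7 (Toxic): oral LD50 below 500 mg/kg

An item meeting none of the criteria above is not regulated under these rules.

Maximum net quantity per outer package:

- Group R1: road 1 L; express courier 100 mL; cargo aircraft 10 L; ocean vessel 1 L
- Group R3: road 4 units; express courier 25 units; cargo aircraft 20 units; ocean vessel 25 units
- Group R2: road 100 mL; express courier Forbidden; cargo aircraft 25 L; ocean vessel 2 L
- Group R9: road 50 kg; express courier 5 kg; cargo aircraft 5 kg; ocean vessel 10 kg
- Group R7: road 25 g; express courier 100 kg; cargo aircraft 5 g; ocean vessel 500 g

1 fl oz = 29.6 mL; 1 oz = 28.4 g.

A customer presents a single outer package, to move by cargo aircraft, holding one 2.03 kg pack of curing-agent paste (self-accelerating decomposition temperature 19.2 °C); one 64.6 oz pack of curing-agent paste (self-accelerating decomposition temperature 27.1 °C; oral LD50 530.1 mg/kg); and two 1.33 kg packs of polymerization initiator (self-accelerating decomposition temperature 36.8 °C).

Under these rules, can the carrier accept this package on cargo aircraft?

With self-accelerating decomposition temperature 19.2 °C (< 50 °C), the curing-agent paste falls in Group R9.
Self-accelerating decomposition temperature 27.1 °C meets the Group R9 criterion (Self-Reactive), so the curing-agent paste is Group R9.
With self-accelerating decomposition temperature 36.8 °C (< 50 °C), the polymerization initiator falls in Group R9.
Total Group R9: 2.03 kg + (one 64.6 oz pack = 1834.64 g) + (two 1.33 kg packs = 2.66 kg) = 6524.64 g.
6524.64 g > 5 kg (cargo aircraft limit, Group R9) — over the limit.

No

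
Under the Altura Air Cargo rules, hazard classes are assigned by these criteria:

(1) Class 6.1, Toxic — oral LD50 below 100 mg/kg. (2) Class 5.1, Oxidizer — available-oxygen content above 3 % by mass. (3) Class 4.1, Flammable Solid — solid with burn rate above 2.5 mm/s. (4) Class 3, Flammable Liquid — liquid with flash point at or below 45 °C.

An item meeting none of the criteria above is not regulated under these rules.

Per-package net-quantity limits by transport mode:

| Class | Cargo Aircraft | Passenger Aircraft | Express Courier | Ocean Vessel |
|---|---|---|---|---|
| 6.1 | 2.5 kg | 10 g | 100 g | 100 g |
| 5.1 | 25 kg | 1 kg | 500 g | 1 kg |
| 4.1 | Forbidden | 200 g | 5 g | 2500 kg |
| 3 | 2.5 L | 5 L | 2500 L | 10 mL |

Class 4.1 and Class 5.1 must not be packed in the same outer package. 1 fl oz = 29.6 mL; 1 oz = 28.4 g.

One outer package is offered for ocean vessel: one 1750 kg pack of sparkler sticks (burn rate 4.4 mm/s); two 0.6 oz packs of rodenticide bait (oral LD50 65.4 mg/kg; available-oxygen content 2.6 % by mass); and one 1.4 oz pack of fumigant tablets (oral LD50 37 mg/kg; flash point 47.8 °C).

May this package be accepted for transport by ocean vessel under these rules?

Yes

The sparkler sticks have burn rate 4.4 mm/s, which is > 2.5 mm/s, so they are Class 4.1 (Flammable Solid).
The rodenticide bait has oral LD50 65.4 mg/kg, which is < 100 mg/kg, so it is Class 6.1 (Toxic).
Fumigant tablets: oral LD50 37 mg/kg < 100 mg/kg → Class 6.1 (Toxic).
Class 4.1 quantity: 1750 kg.
That is within the Class 4.1 ocean vessel limit of 2500 kg.
Class 6.1 net quantity: (two 0.6 oz packs = 34.08 g) + (one 1.4 oz pack = 39.76 g) = 73.84 g.
73.84 g is within the ocean vessel limit of 100 g for Class 6.1.
The segregation rule (Class 4.1 with Class 5.1) does not apply to Class 4.1 with Class 6.1.
Every hazard class is within its ocean vessel limit and no segregation rule is violated.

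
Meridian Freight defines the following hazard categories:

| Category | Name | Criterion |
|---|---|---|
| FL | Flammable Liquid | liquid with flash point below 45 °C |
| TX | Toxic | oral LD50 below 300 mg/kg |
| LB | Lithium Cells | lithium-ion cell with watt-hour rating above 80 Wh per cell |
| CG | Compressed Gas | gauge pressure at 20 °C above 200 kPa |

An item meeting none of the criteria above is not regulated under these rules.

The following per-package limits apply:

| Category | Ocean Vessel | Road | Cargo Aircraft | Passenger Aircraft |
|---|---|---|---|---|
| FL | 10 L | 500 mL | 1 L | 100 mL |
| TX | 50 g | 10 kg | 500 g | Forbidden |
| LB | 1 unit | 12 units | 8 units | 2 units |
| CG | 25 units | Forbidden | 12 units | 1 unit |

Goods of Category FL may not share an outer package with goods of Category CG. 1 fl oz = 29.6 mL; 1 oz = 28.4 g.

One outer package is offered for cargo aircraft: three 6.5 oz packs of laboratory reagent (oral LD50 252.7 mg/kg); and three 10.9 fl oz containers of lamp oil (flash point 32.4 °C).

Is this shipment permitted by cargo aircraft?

With oral LD50 252.7 mg/kg (< 300 mg/kg), the laboratory reagent falls in Category TX.
With flash point 32.4 °C (< 45 °C), the lamp oil falls in Category FL.
Category FL quantity: three 10.9 fl oz containers = 967.92 mL.
That is within the Category FL cargo aircraft limit of 1 L.
Category TX quantity: three 6.5 oz packs = 553.8 g.
553.8 g > 500 g (cargo aircraft limit, Category TX) — over the limit.
The segregation rule (Category FL with Category CG) does not apply to Category FL with Category TX.

No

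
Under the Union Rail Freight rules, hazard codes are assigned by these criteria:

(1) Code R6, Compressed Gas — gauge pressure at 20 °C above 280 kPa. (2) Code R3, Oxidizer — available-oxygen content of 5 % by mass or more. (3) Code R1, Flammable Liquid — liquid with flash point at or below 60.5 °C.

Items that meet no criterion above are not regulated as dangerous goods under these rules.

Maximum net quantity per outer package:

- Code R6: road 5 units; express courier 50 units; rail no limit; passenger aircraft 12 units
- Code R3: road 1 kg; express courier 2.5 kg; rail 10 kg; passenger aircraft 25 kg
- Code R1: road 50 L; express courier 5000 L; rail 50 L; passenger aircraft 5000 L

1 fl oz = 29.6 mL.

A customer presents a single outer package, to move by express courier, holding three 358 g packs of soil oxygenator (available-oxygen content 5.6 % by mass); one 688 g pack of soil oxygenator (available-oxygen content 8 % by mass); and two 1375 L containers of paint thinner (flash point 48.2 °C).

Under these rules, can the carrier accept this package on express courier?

Soil oxygenator: available-oxygen content 5.6 % by mass ≥ 5 % by mass → Code R3 (Oxidizer).
Available-oxygen content 8 % by mass meets the Code R3 criterion (Oxidizer), so the soil oxygenator is Code R3.
With flash point 48.2 °C (≤ 60.5 °C), the paint thinner falls in Code R1.
Code R3 net quantity: (three 358 g packs = 1.074 kg) + 688 g = 1.762 kg.
1.762 kg is within the express courier limit of 2.5 kg for Code R3.
Code R1 quantity: two 1375 L containers = 2750 L.
2750 L ≤ 5000 L (express courier limit, Code R1) — within limit.
Every hazard code is within its express courier limit and no segregation rule is violated.

Yes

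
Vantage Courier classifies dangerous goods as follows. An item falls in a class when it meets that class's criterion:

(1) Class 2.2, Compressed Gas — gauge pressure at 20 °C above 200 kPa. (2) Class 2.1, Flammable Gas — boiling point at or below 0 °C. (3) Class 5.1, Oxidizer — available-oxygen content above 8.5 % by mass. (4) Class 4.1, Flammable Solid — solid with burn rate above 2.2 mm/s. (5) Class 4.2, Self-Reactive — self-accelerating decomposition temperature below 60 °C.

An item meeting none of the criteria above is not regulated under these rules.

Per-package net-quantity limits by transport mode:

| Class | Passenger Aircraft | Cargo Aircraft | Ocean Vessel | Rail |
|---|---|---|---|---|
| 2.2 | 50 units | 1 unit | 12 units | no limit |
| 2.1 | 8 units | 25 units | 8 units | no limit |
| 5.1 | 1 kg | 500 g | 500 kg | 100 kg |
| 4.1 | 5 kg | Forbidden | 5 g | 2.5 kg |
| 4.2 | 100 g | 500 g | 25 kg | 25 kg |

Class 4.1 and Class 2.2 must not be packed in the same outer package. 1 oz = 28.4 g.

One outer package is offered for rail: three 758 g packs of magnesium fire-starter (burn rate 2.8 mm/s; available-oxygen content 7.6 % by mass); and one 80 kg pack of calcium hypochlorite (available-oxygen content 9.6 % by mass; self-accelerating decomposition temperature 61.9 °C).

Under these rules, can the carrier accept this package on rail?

The magnesium fire-starter has burn rate 2.8 mm/s, which is > 2.2 mm/s, so it is Class 4.1 (Flammable Solid).
The calcium hypochlorite has available-oxygen content 9.6 % by mass, which is > 8.5 % by mass, so it is Class 5.1 (Oxidizer).
Class 4.1 quantity: three 758 g packs = 2.274 kg.
2.274 kg ≤ 2.5 kg (rail limit, Class 4.1) — within limit.
Class 5.1 quantity: 80 kg.
That is within the Class 5.1 rail limit of 100 kg.
The segregation rule (Class 4.1 with Class 2.2) does not apply to Class 4.1 with Class 5.1.
Every hazard class is within its rail limit and no segregation rule is violated.

Yes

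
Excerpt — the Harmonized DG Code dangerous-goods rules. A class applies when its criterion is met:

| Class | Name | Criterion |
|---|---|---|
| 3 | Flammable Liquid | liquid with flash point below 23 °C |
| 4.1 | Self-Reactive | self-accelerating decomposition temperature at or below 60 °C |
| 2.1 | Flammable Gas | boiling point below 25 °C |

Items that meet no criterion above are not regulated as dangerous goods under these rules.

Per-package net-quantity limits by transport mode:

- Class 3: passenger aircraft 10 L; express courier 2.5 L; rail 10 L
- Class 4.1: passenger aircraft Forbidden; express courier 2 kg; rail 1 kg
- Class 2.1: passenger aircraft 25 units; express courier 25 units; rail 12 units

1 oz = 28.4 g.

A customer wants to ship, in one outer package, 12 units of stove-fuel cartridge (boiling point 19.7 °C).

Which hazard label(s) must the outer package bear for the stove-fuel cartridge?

Class 2.1

Stove-fuel cartridge: boiling point 19.7 °C < 25 °C → Class 2.1 (Flammable Gas).
Only the Class 2.1 label is required.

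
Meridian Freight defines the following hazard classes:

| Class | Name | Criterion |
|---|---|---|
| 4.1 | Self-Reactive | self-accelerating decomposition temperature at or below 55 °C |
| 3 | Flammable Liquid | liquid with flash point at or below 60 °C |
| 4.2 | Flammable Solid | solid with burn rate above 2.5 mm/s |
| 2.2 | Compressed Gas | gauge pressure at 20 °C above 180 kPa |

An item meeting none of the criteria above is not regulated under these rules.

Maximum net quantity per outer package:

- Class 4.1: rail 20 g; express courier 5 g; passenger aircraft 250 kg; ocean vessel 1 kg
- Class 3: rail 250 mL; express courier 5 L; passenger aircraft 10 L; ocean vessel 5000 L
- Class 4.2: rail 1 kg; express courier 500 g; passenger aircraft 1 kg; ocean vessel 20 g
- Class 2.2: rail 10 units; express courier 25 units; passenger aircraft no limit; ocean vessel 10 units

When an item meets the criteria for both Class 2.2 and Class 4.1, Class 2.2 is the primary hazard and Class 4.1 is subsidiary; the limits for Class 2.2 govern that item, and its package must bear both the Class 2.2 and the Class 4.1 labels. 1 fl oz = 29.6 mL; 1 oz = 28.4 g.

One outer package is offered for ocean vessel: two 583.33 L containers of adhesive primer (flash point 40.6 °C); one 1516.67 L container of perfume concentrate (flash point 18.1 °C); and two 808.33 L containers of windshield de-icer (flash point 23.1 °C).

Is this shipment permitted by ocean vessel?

Yes

With flash point 40.6 °C (≤ 60 °C), the adhesive primer falls in Class 3.
Flash point 18.1 °C meets the Class 3 criterion (Flammable Liquid), so the perfume concentrate is Class 3.
Flash point 23.1 °C meets the Class 3 criterion (Flammable Liquid), so the windshield de-icer is Class 3.
Class 3 net quantity: (two 583.33 L containers = 1166.66 L) + 1516.67 L + (two 808.33 L containers = 1616.66 L) = 4299.99 L.
4299.99 L is within the ocean vessel limit of 5000 L for Class 3.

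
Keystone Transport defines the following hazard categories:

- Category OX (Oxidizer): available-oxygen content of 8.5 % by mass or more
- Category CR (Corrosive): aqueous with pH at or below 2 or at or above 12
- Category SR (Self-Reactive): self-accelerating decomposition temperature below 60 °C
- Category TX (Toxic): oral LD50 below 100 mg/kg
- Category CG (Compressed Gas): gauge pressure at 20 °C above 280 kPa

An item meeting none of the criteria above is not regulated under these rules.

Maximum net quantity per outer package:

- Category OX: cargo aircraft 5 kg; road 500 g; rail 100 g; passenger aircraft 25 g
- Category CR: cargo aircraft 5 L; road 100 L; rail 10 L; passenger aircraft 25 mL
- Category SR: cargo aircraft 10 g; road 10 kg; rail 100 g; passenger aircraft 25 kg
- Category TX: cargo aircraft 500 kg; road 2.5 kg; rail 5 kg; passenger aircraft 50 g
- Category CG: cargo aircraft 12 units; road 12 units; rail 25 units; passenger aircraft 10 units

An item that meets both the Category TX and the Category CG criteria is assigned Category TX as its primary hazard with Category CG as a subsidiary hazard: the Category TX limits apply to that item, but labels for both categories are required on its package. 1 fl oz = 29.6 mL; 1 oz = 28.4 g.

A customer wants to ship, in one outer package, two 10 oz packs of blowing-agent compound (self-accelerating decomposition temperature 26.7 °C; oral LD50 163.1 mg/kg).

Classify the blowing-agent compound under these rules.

Category SR

Blowing-agent compound: self-accelerating decomposition temperature 26.7 °C < 60 °C → Category SR (Self-Reactive).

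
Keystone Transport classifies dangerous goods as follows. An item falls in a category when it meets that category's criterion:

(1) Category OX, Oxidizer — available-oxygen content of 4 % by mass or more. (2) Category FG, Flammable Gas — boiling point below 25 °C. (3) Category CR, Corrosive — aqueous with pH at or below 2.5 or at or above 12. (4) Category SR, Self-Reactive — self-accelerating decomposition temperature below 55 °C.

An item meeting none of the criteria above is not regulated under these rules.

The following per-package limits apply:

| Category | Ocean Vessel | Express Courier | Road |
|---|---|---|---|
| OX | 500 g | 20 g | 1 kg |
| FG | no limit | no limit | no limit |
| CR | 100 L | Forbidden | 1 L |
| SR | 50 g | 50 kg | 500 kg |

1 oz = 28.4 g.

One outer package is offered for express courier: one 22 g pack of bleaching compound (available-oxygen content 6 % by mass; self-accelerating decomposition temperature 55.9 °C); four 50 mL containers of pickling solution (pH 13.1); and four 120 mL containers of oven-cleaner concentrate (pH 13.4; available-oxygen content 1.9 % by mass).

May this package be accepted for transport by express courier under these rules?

Available-oxygen content 6 % by mass meets the Category OX criterion (Oxidizer), so the bleaching compound is Category OX.
pH 13.1 meets the Category CR criterion (Corrosive), so the pickling solution is Category CR.
The oven-cleaner concentrate has pH 13.4, which is ≥ 12, so it is Category CR (Corrosive).
Category OX quantity: 22 g.
22 g > 20 g (express courier limit, Category OX) — over the limit.
Total Category CR: (four 50 mL containers = 200 mL) + (four 120 mL containers = 480 mL) = 680 mL.
By express courier, Category CR is Forbidden regardless of quantity.

No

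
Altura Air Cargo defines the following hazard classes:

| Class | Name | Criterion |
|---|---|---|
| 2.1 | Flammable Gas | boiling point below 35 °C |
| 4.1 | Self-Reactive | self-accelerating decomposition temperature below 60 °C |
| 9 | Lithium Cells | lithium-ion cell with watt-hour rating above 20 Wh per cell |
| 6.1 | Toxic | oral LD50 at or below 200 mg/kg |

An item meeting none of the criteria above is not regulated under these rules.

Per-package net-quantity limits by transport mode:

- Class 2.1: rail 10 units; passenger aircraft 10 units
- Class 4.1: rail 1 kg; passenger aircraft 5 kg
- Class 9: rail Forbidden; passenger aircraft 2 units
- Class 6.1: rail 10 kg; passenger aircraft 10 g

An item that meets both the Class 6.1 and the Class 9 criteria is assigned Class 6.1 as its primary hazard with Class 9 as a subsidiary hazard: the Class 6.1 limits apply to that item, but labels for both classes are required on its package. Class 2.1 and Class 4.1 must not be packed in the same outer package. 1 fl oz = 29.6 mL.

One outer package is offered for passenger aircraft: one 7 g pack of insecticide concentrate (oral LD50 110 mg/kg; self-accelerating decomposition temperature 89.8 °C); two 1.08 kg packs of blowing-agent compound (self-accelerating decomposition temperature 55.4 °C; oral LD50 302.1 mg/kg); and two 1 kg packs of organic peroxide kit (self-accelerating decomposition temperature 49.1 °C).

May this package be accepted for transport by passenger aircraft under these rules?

With oral LD50 110 mg/kg (≤ 200 mg/kg), the insecticide concentrate falls in Class 6.1.
With self-accelerating decomposition temperature 55.4 °C (< 60 °C), the blowing-agent compound falls in Class 4.1.
Organic peroxide kit: self-accelerating decomposition temperature 49.1 °C < 60 °C → Class 4.1 (Self-Reactive).
Total Class 4.1: (two 1.08 kg packs = 2.16 kg) + (two 1 kg packs = 2 kg) = 4.16 kg.
4.16 kg is within the passenger aircraft limit of 5 kg for Class 4.1.
Class 6.1 quantity: 7 g.
7 g ≤ 10 g (passenger aircraft limit, Class 6.1) — within limit.
The segregation rule (Class 2.1 with Class 4.1) does not apply to Class 4.1 with Class 6.1.
Every hazard class is within its passenger aircraft limit and no segregation rule is violated.

Yes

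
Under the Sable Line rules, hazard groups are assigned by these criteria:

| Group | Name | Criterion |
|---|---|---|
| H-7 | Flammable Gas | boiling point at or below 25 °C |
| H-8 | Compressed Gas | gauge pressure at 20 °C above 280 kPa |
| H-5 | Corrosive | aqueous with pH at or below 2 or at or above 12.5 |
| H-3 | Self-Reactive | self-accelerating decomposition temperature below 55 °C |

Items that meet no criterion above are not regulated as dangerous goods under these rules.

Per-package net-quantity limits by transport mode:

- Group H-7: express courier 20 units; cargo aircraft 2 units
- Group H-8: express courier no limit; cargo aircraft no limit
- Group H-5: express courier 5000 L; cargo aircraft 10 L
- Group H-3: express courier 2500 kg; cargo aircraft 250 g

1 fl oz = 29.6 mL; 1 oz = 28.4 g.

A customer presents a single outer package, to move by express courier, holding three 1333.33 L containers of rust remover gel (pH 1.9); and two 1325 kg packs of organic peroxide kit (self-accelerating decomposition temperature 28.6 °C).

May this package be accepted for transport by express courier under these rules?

No

The rust remover gel has pH 1.9, which is ≤ 2, so it is Group H-5 (Corrosive).
The organic peroxide kit has self-accelerating decomposition temperature 28.6 °C, which is < 55 °C, so it is Group H-3 (Self-Reactive).
Group H-5 quantity: three 1333.33 L containers = 3999.99 L.
3999.99 L ≤ 5000 L (express courier limit, Group H-5) — within limit.
Group H-3 quantity: two 1325 kg packs = 2650 kg.
2650 kg exceeds the express courier limit of 2500 kg for Group H-3.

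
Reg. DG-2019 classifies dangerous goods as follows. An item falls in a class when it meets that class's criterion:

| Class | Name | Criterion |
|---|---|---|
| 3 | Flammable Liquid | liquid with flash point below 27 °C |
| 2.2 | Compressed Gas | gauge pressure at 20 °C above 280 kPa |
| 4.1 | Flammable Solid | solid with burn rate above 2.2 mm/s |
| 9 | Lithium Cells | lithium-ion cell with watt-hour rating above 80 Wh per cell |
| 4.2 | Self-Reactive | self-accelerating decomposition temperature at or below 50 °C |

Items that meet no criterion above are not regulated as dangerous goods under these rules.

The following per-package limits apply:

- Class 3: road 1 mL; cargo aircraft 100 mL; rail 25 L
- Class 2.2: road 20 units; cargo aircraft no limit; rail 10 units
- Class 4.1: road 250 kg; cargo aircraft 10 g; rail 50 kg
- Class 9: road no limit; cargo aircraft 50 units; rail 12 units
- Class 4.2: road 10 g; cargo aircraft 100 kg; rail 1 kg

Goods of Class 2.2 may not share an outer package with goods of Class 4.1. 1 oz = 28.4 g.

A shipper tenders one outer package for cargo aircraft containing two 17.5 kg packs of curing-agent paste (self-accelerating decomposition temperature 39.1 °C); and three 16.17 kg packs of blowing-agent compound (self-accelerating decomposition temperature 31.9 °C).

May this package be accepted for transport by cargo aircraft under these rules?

Yes

Curing-agent paste: self-accelerating decomposition temperature 39.1 °C ≤ 50 °C → Class 4.2 (Self-Reactive).
The blowing-agent compound has self-accelerating decomposition temperature 31.9 °C, which is ≤ 50 °C, so it is Class 4.2 (Self-Reactive).
Class 4.2 net quantity: (two 17.5 kg packs = 35 kg) + (three 16.17 kg packs = 48.51 kg) = 83.51 kg.
83.51 kg is within the cargo aircraft limit of 100 kg for Class 4.2.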